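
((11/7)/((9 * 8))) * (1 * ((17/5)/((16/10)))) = 0.05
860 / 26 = 430/13 = 33.08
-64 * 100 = -6400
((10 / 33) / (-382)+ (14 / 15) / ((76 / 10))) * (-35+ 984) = 13866788/119757 = 115.79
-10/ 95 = -2/19 = -0.11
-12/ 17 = -0.71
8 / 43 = 0.19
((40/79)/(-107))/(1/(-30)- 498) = 1200/126296273 = 0.00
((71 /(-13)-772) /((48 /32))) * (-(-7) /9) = -15722/39 = -403.13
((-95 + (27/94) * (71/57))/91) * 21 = -507093/23218 = -21.84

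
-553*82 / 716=-22673/358 = -63.33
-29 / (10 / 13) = -377/10 = -37.70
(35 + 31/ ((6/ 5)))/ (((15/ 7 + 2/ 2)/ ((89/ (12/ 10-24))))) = -1136975/15048 = -75.56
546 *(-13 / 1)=-7098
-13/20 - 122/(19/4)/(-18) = 2657/3420 = 0.78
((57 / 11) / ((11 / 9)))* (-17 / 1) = -8721/121 = -72.07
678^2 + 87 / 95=43670067/95 = 459684.92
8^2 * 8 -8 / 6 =1532/3 = 510.67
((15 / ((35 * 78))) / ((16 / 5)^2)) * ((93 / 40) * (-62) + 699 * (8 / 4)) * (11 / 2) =106095/28672 = 3.70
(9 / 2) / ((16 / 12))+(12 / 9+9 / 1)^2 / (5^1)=8903/360 = 24.73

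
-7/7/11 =-1/11 = -0.09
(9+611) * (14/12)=2170/3 = 723.33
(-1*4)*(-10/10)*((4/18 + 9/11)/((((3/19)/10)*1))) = 78280/297 = 263.57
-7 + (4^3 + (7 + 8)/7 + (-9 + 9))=414/7 = 59.14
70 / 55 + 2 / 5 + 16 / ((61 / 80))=22.66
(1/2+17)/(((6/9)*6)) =4.38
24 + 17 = 41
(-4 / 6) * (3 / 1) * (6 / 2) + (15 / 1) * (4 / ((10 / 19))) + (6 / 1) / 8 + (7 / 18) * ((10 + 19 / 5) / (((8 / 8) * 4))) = 13211/120 = 110.09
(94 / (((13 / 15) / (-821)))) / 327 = -385870/1417 = -272.31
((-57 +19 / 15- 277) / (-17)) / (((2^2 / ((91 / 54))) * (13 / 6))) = 34937/9180 = 3.81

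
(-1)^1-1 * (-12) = 11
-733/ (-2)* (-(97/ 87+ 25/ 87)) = -44713/87 = -513.94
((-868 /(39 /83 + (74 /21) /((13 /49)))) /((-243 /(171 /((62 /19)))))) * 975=354462290/26709 = 13271.27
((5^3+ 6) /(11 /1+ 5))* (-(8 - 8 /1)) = 0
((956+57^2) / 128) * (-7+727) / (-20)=-37845/32 = -1182.66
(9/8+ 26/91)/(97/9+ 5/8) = 711/5747 = 0.12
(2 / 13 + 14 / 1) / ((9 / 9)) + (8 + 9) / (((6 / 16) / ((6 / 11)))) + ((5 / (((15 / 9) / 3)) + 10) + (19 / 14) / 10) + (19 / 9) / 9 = 94461637/1621620 = 58.25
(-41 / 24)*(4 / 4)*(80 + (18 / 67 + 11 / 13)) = -138.57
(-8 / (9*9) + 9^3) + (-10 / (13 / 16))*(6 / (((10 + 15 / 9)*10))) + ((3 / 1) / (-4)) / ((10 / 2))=21467839/29484 = 728.12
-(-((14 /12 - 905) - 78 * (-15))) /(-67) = -1597/402 = -3.97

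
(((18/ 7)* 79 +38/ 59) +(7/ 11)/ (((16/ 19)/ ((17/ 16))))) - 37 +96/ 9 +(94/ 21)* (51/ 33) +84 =44721687/166144 = 269.17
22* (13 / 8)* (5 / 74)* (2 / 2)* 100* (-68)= -607750/37 = -16425.68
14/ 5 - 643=-3201/5 = -640.20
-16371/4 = -4092.75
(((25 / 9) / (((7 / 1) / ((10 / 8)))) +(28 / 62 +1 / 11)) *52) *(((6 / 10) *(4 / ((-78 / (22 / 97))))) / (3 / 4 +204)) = -21968/11934783 = 0.00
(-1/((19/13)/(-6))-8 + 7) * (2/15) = 118/285 = 0.41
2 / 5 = 0.40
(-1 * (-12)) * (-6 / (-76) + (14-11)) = 702/19 = 36.95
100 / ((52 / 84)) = 2100/13 = 161.54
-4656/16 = -291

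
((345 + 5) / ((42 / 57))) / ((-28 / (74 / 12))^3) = -24060175/4741632 = -5.07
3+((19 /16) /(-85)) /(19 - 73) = 220339/73440 = 3.00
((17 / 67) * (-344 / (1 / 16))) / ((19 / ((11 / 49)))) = -16.50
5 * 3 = 15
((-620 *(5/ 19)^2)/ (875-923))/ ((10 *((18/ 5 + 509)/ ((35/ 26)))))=135625/577351632 = 0.00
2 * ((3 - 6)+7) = 8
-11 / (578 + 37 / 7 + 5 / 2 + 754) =-154/18757 = -0.01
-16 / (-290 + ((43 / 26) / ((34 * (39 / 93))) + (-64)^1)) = 183872/4066835 = 0.05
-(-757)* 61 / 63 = 732.97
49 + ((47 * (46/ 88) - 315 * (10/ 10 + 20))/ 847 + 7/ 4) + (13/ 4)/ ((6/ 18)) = 1964735/37268 = 52.72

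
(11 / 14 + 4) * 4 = 134/7 = 19.14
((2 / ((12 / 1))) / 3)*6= 1/3 = 0.33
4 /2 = 2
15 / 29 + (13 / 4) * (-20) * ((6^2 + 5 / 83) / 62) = -37.29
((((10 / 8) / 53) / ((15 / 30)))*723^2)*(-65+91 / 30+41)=-109598847/212 = -516975.69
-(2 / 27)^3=-8/19683 = 0.00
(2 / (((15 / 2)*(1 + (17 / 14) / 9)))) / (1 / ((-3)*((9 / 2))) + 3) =4536/56485 = 0.08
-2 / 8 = -1/4 = -0.25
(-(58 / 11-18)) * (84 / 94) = 5880/517 = 11.37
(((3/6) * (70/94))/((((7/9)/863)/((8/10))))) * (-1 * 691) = -10733994/47 = -228382.85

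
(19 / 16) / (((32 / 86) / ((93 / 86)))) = 1767/512 = 3.45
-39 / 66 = -0.59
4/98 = 2/49 = 0.04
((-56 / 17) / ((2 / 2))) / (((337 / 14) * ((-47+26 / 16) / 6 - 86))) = 12544/8576313 = 0.00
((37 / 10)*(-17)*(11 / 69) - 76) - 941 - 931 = -1351039/690 = -1958.03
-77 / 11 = -7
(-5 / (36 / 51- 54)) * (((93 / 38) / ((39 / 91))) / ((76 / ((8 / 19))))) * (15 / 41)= 92225/84928138 = 0.00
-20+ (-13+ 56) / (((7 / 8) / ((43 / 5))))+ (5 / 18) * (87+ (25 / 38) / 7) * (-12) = 224069/1995 = 112.32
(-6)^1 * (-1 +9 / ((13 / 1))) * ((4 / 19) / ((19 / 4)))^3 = 98304/611596453 = 0.00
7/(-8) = -7/8 = -0.88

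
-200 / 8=-25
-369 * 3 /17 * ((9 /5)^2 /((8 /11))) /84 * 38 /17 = -6246801/809200 = -7.72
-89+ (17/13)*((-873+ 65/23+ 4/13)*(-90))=397591757/3887 = 102287.56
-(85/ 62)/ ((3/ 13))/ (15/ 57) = -4199/186 = -22.58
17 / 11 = 1.55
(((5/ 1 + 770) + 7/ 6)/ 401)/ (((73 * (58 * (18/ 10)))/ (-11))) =-256135/91683036 = 0.00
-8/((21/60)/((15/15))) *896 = -20480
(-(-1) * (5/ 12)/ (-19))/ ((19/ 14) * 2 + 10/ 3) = -35/9652 = 0.00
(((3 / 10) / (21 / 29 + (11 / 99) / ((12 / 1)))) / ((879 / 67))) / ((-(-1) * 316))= 52461/531686590 = 0.00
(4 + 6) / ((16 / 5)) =25/8 = 3.12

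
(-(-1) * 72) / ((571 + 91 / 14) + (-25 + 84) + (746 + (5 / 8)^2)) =4608/88505 = 0.05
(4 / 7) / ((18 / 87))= 58/21 = 2.76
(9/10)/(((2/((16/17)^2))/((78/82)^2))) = 876096/2429045 = 0.36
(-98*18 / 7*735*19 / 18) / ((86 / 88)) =-8602440/43 = -200056.74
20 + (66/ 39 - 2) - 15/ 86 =21821/1118 = 19.52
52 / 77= 0.68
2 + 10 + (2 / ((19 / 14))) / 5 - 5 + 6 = 1263/95 = 13.29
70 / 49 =10/7 = 1.43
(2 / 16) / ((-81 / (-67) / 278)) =28.74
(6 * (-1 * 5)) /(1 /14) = -420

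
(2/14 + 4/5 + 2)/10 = 103/350 = 0.29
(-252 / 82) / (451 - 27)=-63/8692 = -0.01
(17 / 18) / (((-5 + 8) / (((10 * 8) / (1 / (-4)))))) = -2720/27 = -100.74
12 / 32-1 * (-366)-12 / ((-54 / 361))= 32155/72 = 446.60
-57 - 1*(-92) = 35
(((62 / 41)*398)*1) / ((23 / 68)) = 1677968/943 = 1779.39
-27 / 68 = -0.40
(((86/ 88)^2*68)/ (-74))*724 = -5689373/8954 = -635.40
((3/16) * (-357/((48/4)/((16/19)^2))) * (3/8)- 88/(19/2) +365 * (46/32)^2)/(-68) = -68710533/6284288 = -10.93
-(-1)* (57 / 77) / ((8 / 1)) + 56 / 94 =19927/28952 = 0.69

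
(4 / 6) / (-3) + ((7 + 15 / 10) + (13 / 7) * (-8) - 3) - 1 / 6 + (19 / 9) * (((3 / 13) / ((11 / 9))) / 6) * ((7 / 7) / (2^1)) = -350011/36036 = -9.71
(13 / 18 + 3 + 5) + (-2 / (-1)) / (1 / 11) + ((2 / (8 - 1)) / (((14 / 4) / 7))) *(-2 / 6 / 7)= 27073/882 = 30.70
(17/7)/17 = 1/7 = 0.14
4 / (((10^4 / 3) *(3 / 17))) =17/2500 = 0.01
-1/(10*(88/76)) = -19/220 = -0.09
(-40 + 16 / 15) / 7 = -584/105 = -5.56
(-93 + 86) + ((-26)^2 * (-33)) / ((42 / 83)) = -308643/7 = -44091.86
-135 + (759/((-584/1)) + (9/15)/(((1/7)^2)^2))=3808557/2920 = 1304.30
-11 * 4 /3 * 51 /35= -748/35 = -21.37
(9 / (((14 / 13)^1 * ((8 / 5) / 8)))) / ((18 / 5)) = 325/28 = 11.61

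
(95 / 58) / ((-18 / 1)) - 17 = -17843/1044 = -17.09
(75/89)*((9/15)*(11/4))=1.39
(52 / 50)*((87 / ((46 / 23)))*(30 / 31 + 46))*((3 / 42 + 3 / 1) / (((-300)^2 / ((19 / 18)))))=4004117/52312500 = 0.08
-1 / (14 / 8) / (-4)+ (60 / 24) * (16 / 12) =73/21 = 3.48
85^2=7225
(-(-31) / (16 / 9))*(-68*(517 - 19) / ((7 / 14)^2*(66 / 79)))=-31099851/11 = -2827259.18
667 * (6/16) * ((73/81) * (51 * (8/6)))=827747/54 = 15328.65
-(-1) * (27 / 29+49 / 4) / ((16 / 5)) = 7645/1856 = 4.12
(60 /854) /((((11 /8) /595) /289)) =5895600/671 = 8786.29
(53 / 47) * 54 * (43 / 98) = 26.72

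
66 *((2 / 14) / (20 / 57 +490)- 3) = -19367469/97825 = -197.98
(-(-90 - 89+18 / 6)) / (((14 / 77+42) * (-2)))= -121/58 = -2.09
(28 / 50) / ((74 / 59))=413/925 = 0.45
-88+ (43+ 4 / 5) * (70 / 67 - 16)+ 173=-190963/335 = -570.04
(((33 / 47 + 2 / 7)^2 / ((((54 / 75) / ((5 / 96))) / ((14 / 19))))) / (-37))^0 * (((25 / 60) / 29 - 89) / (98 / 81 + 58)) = -836109/556336 = -1.50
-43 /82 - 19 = -1601/82 = -19.52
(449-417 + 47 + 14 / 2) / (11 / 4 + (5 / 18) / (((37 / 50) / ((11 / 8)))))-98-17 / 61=-38187151/530761 = -71.95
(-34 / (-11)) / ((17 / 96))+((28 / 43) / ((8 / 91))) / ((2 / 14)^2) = 359855/946 = 380.40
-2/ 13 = -0.15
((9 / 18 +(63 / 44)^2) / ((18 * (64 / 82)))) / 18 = 0.01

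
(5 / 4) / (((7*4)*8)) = 5/896 = 0.01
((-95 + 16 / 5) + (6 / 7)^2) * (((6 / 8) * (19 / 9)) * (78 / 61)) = -5510817/29890 = -184.37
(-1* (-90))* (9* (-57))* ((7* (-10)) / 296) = 807975/74 = 10918.58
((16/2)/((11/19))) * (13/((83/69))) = 149.34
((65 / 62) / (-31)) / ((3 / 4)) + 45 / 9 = 14285/2883 = 4.95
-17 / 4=-4.25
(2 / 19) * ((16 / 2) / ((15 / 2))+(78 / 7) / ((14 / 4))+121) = 13.18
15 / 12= 5/4 = 1.25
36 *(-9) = -324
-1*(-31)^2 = -961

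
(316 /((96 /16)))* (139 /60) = 10981/90 = 122.01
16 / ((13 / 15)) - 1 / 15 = 3587/195 = 18.39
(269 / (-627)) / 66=-269/41382 = -0.01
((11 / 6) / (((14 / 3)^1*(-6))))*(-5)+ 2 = 391/168 = 2.33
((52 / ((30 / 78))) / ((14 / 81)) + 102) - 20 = 30248/35 = 864.23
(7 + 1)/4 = 2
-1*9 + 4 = -5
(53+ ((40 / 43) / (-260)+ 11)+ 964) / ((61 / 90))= 51718500/34099 = 1516.72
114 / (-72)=-19/12 = -1.58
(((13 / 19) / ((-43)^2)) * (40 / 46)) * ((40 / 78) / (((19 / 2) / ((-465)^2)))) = 57660000/15352247 = 3.76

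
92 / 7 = 13.14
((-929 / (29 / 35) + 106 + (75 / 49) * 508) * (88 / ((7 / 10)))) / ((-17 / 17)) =297183920/9947 = 29876.74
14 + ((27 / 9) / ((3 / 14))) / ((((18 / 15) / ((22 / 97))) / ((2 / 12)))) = 12607/873 = 14.44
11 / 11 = 1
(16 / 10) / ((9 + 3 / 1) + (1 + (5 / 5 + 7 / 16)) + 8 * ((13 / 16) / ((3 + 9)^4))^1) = 331776/2993825 = 0.11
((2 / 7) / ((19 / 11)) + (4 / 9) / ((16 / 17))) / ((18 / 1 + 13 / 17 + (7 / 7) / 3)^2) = 882317/504695632 = 0.00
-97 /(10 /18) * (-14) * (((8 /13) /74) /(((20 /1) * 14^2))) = 873/168350 = 0.01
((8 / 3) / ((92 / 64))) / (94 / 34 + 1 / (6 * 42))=182784/272803 = 0.67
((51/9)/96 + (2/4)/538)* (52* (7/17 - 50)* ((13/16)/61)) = -220586405/107117952 = -2.06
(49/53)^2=2401/2809 = 0.85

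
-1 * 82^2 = -6724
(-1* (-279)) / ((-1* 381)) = -93/127 = -0.73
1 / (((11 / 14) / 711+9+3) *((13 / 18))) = 179172/1552967 = 0.12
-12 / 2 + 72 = 66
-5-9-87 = -101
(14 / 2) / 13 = 7/13 = 0.54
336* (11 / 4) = 924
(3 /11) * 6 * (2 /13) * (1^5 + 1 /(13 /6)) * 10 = 6840/1859 = 3.68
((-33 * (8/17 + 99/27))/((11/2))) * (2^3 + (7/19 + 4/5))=-367562/1615 = -227.59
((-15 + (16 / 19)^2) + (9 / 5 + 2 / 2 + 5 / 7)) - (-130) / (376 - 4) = -24504857/2350110 = -10.43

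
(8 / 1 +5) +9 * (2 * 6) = 121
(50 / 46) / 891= 25/20493 = 0.00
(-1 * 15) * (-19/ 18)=95/6 = 15.83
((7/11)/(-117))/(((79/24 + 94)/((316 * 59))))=-1044064/1001715 = -1.04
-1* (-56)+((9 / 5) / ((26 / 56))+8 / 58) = 113128/1885 = 60.01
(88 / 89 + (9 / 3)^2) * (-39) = -34671/89 = -389.56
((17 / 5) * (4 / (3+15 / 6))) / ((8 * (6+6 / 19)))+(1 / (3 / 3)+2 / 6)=3041/2200 = 1.38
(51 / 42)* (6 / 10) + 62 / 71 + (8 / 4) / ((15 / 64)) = 30223/2982 = 10.14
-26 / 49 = -0.53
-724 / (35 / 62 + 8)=-44888/531 = -84.53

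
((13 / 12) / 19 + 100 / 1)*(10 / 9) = 114065/1026 = 111.17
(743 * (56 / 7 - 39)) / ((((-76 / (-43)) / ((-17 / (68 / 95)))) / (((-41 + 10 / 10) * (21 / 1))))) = -519969975/2 = -259984987.50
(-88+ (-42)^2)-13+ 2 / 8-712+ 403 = 5417/4 = 1354.25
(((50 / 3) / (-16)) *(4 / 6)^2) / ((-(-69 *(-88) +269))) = 25/342414 = 0.00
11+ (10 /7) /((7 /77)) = 187/7 = 26.71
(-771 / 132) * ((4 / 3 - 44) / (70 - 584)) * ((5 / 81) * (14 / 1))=-1120/2673 = -0.42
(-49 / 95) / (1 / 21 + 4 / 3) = -1029/2755 = -0.37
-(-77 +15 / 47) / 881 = 3604/41407 = 0.09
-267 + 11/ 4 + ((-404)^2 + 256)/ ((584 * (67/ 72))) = 36.56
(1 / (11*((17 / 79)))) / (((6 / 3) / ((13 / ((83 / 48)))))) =24648/15521 = 1.59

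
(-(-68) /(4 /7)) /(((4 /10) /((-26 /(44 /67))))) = -518245/44 = -11778.30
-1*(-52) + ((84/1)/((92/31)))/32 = 38923/736 = 52.88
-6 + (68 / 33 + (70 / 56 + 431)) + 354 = 103265/132 = 782.31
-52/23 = -2.26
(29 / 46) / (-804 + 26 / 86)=-1247/1589714 = 0.00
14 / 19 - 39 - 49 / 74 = -54729/1406 = -38.93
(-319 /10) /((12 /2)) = -319/60 = -5.32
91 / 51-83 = -4142/51 = -81.22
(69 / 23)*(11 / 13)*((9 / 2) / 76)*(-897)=-20493/152 = -134.82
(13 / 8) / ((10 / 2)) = 13/40 = 0.32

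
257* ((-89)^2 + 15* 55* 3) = 2671772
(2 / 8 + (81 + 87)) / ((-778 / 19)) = -12787/3112 = -4.11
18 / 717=6/239 = 0.03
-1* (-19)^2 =-361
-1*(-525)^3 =144703125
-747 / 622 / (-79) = 0.02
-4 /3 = -1.33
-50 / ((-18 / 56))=1400/9 = 155.56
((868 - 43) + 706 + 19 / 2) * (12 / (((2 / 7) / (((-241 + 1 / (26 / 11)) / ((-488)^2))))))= -65.36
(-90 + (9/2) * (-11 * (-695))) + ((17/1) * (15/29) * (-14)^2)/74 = 73684605/2146 = 34335.79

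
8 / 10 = 4/5 = 0.80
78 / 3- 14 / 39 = 1000/39 = 25.64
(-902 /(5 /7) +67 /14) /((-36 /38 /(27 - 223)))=-11712113/45 = -260269.18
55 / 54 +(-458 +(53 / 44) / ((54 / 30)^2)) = -1627357/3564 = -456.61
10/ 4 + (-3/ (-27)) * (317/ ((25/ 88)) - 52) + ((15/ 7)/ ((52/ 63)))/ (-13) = 18328771/152100 = 120.50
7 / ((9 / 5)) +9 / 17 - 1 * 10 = -854/153 = -5.58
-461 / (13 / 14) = -6454/13 = -496.46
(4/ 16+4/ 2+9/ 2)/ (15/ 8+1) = 54/23 = 2.35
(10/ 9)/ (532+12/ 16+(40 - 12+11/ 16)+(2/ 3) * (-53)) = 160/75759 = 0.00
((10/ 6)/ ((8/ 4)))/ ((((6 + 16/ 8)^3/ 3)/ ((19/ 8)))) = 95/8192 = 0.01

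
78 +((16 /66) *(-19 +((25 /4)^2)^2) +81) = 184555/352 = 524.30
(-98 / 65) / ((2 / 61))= -2989/65 = -45.98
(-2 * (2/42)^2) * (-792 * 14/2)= 176/7 = 25.14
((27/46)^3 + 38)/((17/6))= 11155353/827356 = 13.48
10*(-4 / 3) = -40/3 = -13.33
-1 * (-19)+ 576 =595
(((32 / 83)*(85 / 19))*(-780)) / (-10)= 212160/1577 = 134.53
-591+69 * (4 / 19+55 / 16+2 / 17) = -1711479/5168 = -331.17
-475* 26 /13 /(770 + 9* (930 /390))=-12350/10289 = -1.20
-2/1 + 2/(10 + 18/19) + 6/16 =-75/52 = -1.44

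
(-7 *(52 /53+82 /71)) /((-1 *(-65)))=-56266/244595 = -0.23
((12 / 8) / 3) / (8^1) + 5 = 81/16 = 5.06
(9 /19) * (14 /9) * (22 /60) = 77/285 = 0.27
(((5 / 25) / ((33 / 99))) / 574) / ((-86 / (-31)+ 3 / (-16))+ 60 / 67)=49848/166059635 = 0.00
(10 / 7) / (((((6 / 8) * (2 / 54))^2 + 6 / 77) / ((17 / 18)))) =17.15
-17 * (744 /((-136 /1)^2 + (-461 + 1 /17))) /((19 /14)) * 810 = -609570360/1456331 = -418.57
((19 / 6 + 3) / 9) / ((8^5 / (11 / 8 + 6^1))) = 2183/14155776 = 0.00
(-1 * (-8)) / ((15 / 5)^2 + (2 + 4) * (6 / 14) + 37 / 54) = 3024/4633 = 0.65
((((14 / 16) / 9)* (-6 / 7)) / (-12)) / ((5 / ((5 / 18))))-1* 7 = -18143/2592 = -7.00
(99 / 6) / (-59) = -33/118 = -0.28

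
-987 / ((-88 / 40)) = 4935/11 = 448.64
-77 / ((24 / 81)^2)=-56133/64 = -877.08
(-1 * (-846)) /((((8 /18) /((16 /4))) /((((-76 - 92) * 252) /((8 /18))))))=-725279184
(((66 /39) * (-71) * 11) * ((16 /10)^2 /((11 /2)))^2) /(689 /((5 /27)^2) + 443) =-581632/41710175 = -0.01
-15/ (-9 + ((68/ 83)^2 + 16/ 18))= 930015/461281 = 2.02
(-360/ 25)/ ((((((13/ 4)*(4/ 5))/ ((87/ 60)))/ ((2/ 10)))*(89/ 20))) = -0.36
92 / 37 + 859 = 31875/37 = 861.49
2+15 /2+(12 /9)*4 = 14.83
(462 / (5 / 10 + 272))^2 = 853776/297025 = 2.87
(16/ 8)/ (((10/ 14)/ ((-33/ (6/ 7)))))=-539/5 = -107.80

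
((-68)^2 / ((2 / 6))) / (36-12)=578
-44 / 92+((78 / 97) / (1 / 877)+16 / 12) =4725737/6693 = 706.07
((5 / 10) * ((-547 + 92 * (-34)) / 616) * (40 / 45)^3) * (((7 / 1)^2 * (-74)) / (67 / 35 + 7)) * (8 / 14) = 50764000/104247 = 486.96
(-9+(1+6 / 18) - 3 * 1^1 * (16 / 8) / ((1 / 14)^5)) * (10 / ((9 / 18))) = -193617100/3 = -64539033.33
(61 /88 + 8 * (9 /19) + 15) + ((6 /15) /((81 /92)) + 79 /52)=21.46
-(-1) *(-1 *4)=-4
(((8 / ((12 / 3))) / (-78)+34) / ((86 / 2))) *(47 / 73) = 62275/122421 = 0.51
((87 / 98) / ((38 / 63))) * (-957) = -749331/532 = -1408.52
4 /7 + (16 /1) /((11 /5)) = 604/77 = 7.84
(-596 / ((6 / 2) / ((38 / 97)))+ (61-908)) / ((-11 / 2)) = 538250/3201 = 168.15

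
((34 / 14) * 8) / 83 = 136/581 = 0.23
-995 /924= -1.08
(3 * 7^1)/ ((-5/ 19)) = -399/5 = -79.80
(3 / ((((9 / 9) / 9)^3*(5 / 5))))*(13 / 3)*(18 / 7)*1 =170586/7 = 24369.43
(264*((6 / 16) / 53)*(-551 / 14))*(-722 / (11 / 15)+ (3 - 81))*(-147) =-608588316/53 = -11482798.42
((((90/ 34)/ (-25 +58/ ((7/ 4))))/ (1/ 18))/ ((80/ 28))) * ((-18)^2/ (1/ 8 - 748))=-1714608/1932509 = -0.89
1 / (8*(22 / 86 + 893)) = 43/307280 = 0.00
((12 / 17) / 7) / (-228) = -1/2261 = 0.00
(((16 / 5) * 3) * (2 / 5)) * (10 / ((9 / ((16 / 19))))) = 1024/285 = 3.59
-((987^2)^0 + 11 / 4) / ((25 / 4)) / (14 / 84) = -18/5 = -3.60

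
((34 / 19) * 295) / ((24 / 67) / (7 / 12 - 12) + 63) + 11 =212865071/10981791 = 19.38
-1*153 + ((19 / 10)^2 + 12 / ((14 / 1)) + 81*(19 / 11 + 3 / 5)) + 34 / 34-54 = -100283/7700 = -13.02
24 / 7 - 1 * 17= -95/7 = -13.57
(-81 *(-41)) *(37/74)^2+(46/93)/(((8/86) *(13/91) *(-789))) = 243671171/293508 = 830.20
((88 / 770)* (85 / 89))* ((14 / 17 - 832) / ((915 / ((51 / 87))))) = -64056/1102087 = -0.06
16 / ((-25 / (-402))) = 6432/25 = 257.28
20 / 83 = 0.24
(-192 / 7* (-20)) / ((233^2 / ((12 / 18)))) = 0.01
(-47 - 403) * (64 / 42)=-4800/7 = -685.71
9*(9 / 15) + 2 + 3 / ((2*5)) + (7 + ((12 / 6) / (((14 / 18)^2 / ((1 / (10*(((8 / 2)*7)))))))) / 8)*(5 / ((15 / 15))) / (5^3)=10948641/1372000 = 7.98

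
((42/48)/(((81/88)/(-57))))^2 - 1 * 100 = 2067469/729 = 2836.03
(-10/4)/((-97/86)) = 215/97 = 2.22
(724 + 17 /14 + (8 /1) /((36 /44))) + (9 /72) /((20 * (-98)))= 103722071/141120 = 734.99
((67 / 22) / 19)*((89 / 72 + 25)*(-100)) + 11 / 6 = -3150281/7524 = -418.70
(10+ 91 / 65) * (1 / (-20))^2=57/2000 = 0.03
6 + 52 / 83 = 550/83 = 6.63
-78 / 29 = -2.69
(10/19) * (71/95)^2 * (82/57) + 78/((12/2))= 26239319/1954815 = 13.42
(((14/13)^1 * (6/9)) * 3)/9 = 28/117 = 0.24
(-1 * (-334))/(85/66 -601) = -22044/39581 = -0.56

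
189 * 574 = 108486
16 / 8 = 2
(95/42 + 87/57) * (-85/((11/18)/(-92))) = 70919580/1463 = 48475.45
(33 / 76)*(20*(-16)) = -2640/19 = -138.95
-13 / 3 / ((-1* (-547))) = -13/1641 = -0.01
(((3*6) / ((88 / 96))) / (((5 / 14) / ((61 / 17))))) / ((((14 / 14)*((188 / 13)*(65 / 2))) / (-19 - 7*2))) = -13.85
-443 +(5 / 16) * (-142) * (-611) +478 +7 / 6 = 651583/24 = 27149.29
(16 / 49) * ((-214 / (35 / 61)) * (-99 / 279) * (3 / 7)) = 6892512/372155 = 18.52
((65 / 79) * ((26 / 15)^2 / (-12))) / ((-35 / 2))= 4394/373275 = 0.01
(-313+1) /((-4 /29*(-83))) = -2262/83 = -27.25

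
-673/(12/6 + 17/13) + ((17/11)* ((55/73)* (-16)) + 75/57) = -13167508/59641 = -220.78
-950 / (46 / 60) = -28500/23 = -1239.13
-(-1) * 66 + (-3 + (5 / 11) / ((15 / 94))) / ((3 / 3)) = 2173/33 = 65.85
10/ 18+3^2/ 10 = 131/90 = 1.46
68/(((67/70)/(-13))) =-61880/67 = -923.58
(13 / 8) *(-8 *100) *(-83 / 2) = 53950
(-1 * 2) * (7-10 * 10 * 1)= 186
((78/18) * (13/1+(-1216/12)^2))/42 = 171847/162 = 1060.78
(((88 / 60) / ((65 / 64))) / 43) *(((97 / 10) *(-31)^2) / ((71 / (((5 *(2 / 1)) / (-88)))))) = -1491472/2976675 = -0.50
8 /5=1.60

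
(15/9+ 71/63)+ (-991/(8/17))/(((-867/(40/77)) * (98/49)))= 11527/3366 = 3.42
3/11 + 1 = 1.27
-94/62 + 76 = 2309/31 = 74.48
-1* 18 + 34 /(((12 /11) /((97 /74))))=10147/444 = 22.85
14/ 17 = 0.82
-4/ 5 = -0.80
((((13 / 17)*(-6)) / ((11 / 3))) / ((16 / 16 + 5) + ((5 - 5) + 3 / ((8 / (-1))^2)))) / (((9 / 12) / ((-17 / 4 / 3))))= 1664/4257 = 0.39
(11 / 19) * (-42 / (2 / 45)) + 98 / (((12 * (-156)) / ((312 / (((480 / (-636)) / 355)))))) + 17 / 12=3254519/456 = 7137.10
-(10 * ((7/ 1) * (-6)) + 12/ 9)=1256/3 = 418.67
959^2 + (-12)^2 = 919825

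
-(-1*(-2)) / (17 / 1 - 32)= 2/15 = 0.13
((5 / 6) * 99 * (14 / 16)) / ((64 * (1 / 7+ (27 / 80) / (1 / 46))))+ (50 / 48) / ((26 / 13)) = 998675/1684608 = 0.59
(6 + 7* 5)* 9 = 369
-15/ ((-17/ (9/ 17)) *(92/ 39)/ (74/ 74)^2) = 5265/26588 = 0.20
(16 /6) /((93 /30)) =80/93 = 0.86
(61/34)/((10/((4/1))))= 61/85 = 0.72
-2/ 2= -1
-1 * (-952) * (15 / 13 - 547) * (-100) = 675539200/13 = 51964553.85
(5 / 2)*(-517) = -2585/2 = -1292.50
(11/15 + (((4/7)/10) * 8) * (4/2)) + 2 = 383/105 = 3.65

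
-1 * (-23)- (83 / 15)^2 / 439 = 2264936/98775 = 22.93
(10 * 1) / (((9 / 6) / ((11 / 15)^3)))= 5324/2025 = 2.63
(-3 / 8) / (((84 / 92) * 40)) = -23/2240 = -0.01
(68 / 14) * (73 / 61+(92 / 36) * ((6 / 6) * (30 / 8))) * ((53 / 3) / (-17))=-418223/7686 = -54.41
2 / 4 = 1/2 = 0.50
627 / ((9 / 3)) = 209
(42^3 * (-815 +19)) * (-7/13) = 412818336/13 = 31755256.62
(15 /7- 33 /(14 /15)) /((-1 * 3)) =155/14 = 11.07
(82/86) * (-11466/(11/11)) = -10932.70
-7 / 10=-0.70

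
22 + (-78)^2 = 6106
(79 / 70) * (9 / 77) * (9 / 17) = 6399/91630 = 0.07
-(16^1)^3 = -4096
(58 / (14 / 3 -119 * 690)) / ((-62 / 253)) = 22011/7635796 = 0.00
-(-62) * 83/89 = 5146/89 = 57.82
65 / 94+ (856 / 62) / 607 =1263337/1768798 = 0.71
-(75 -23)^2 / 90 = -1352/45 = -30.04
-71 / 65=-1.09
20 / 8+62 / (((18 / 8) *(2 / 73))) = 18149/18 = 1008.28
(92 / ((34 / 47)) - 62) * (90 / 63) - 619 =-62581/119 = -525.89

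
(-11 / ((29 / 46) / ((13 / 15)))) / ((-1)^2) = -6578/435 = -15.12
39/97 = 0.40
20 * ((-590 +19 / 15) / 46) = -17662/69 = -255.97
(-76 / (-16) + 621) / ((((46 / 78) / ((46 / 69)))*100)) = 32539/4600 = 7.07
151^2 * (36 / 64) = 12825.56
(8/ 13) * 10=80/13 = 6.15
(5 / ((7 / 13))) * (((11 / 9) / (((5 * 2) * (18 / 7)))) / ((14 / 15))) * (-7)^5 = -1716715/216 = -7947.75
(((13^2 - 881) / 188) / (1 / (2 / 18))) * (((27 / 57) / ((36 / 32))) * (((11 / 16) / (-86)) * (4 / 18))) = 979/3110319 = 0.00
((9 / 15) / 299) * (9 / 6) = 9/2990 = 0.00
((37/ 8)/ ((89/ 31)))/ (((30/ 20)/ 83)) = 89.14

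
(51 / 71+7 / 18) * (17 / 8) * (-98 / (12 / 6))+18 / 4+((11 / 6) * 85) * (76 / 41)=74646073/419184 = 178.07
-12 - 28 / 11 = -160/11 = -14.55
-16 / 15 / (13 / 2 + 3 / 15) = -32/201 = -0.16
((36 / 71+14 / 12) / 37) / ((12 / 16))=1426/23643 = 0.06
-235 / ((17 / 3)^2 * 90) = -47/578 = -0.08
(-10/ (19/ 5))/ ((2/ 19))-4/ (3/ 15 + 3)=-105/4 = -26.25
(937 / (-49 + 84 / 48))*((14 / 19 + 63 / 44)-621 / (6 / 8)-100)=725233315/39501 = 18359.87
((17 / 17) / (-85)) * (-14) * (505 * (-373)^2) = 196728406/17 = 11572259.18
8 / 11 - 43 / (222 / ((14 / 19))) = 13561/23199 = 0.58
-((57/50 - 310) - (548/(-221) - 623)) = -3498647/11050 = -316.62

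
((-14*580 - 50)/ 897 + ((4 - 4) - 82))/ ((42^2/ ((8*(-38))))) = 15.70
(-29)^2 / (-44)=-841/44 = -19.11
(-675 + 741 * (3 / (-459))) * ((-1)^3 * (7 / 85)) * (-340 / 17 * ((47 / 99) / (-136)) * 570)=98515760/44217 = 2228.01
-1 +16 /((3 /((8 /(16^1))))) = 5/3 = 1.67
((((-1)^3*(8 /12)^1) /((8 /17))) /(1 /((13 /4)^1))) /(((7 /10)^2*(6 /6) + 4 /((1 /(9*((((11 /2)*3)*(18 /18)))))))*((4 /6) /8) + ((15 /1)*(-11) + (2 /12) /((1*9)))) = 49725/1246759 = 0.04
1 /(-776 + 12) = -1/764 = 0.00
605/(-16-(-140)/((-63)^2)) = -343035/9052 = -37.90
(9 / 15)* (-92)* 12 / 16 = -207/5 = -41.40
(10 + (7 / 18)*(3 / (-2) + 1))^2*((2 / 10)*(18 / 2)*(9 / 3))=124609/240 = 519.20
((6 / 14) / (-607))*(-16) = 48/4249 = 0.01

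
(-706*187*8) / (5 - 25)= 264044/5 = 52808.80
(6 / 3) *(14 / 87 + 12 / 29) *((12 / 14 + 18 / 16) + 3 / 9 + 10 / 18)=36175/10962 = 3.30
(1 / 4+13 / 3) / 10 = 11/24 = 0.46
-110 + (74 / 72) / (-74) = -7921/72 = -110.01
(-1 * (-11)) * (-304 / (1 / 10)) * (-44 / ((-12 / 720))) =-88281600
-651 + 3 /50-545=-59797/50 = -1195.94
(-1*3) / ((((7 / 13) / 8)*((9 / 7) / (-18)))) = 624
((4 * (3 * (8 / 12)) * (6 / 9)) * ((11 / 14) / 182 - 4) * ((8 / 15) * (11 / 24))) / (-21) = 447964/1805895 = 0.25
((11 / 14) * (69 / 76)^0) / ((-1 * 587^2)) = -11/4823966 = 0.00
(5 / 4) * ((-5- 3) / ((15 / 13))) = -26/3 = -8.67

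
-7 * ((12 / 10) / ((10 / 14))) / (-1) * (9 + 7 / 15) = 13916/125 = 111.33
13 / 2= 6.50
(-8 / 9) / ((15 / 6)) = -16/45 = -0.36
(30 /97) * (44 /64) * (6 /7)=495/2716 = 0.18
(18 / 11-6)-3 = -81/11 = -7.36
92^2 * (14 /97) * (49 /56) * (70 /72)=907235/873 = 1039.22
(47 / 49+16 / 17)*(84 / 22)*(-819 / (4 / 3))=-1666899/374 = -4456.95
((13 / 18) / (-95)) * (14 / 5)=-91/4275 = -0.02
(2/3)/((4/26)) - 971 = -2900/3 = -966.67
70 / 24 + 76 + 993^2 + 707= 11842019/12 = 986834.92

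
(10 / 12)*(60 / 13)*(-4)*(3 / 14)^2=-450/637 = -0.71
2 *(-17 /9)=-34/9 = -3.78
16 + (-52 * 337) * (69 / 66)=-201350/11 = -18304.55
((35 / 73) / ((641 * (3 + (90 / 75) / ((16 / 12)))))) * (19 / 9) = 6650/16424343 = 0.00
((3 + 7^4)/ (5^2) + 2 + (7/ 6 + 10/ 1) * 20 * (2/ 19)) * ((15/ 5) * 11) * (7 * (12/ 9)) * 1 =53400424/1425 = 37473.98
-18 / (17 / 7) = -126/17 = -7.41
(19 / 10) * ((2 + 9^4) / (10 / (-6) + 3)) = 374091/40 = 9352.28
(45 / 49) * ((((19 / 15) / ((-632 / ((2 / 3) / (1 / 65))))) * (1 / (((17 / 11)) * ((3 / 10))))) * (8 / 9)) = -271700/1776789 = -0.15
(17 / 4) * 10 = 85/2 = 42.50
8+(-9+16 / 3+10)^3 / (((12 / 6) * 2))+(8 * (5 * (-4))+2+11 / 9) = -9209/108 = -85.27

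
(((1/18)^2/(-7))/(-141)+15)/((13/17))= 81545957/4157244 = 19.62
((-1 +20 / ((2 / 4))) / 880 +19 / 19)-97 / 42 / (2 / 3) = -14907/6160 = -2.42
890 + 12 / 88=890.14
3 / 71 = 0.04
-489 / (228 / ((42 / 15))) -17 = -4371/190 = -23.01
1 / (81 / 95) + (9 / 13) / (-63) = 8564/7371 = 1.16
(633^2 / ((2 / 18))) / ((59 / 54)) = 194734854/59 = 3300590.75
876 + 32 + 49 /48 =43633/48 = 909.02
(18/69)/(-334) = -3/3841 = 0.00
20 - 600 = -580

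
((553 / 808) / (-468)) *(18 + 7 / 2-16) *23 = -139909/756288 = -0.18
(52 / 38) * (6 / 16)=39/76 = 0.51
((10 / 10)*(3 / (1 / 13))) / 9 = 13/3 = 4.33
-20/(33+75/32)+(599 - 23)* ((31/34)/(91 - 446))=-13959968/6825585 = -2.05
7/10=0.70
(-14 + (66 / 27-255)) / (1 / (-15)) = 11995/3 = 3998.33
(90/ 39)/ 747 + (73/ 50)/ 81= 92267/4369950 = 0.02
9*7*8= 504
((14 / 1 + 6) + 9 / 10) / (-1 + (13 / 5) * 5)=209/120 = 1.74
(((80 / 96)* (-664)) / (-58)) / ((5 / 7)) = 1162/87 = 13.36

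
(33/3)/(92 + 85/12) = 132/1189 = 0.11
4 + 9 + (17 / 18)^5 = 13.75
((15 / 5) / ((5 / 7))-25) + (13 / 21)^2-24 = -97939/2205 = -44.42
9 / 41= 0.22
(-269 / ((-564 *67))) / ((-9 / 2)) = -269/170046 = 0.00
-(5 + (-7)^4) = -2406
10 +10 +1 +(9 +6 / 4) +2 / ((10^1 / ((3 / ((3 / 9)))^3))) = 1773/10 = 177.30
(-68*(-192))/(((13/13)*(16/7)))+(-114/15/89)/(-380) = 25418401/4450 = 5712.00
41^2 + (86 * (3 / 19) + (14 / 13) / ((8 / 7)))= 1675175/988 = 1695.52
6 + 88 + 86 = 180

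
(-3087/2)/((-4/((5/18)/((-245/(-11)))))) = 77/16 = 4.81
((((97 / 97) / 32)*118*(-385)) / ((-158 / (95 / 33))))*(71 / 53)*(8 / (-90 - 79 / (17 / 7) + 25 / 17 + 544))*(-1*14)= -331496515/36125436 = -9.18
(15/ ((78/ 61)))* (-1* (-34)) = 5185/13 = 398.85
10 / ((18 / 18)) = 10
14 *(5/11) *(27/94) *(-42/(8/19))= -377055/2068 = -182.33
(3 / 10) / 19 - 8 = -1517/190 = -7.98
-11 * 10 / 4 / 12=-55/24 = -2.29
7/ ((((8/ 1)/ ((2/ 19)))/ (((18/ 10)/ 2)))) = 63/760 = 0.08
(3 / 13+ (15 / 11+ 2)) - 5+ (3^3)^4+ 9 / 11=75995979/143 = 531440.41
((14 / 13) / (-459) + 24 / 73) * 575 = 187.69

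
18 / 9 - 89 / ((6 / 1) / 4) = -172/3 = -57.33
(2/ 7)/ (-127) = -2/889 = 0.00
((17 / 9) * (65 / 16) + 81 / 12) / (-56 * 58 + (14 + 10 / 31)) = -64387/14435136 = 0.00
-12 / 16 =-3/4 = -0.75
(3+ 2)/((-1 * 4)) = -5/4 = -1.25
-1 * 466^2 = -217156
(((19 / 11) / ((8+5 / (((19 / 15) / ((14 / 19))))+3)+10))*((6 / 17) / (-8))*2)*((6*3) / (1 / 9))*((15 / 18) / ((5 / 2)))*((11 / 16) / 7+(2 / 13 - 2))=157105395/261108848 = 0.60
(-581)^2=337561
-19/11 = -1.73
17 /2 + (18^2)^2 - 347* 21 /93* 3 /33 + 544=71965579/682 = 105521.38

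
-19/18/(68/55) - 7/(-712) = -45967/54468 = -0.84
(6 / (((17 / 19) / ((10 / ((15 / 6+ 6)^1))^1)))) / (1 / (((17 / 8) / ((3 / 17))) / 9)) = 95/9 = 10.56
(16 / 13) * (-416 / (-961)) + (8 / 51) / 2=29956/49011 = 0.61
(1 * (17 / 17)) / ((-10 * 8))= -1/80 = -0.01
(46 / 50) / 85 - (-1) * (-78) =-165727/2125 = -77.99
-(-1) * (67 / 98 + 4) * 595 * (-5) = -195075/14 = -13933.93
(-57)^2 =3249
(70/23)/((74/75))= 3.08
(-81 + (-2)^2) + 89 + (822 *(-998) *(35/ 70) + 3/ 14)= -5742321/14 = -410165.79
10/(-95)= -2/19 = -0.11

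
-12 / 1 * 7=-84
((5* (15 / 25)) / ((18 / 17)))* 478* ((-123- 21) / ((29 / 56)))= -10921344/29 = -376598.07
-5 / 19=-0.26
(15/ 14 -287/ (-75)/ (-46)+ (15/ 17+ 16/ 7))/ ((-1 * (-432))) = 426593/44339400 = 0.01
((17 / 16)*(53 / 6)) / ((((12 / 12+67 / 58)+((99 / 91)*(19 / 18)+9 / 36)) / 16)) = 4755478/112533 = 42.26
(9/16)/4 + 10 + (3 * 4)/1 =1417/64 = 22.14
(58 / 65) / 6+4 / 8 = 253/390 = 0.65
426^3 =77308776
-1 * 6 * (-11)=66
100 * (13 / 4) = 325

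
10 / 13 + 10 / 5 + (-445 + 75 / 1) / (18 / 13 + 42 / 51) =-522721/3172 = -164.79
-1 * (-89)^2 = -7921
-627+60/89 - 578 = -107185/89 = -1204.33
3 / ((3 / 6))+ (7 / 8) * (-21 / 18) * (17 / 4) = 319/192 = 1.66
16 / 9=1.78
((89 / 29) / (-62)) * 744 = -1068/29 = -36.83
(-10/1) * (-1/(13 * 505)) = 2/1313 = 0.00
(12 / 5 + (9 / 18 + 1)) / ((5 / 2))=39/25 = 1.56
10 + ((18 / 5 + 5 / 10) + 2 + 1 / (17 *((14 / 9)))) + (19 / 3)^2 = 301213/5355 = 56.25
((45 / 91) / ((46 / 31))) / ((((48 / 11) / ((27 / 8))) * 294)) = 46035/52509184 = 0.00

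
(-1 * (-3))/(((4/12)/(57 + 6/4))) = 1053/2 = 526.50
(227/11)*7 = 1589/11 = 144.45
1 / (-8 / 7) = -7/8 = -0.88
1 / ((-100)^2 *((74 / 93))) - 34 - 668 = -519479907/740000 = -702.00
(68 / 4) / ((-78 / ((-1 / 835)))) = 17/65130 = 0.00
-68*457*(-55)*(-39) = -66658020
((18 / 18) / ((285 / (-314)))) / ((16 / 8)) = -157/285 = -0.55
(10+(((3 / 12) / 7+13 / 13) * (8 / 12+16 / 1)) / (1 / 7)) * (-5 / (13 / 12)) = -7850/13 = -603.85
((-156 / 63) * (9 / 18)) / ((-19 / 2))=52/399 = 0.13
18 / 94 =9/47 = 0.19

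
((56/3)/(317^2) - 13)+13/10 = -35271079/3014670 = -11.70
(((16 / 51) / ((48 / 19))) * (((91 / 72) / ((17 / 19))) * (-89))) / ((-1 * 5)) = 2923739/936360 = 3.12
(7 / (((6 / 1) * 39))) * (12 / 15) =14/585 = 0.02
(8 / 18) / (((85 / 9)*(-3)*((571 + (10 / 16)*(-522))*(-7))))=16/1747515 = 0.00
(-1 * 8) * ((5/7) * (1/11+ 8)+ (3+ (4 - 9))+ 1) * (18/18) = -2944/77 = -38.23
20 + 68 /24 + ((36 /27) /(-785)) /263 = 9428109/412910 = 22.83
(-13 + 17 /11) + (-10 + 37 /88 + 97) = 75.97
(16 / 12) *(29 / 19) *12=464/19 = 24.42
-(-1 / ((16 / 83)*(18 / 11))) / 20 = 913/5760 = 0.16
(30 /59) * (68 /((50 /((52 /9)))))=3536/885 = 4.00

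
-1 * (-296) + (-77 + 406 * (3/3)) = 625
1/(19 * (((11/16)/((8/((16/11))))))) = 8/19 = 0.42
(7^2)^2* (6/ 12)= 2401/2 = 1200.50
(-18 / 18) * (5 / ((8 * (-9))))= 5/72 = 0.07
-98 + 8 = -90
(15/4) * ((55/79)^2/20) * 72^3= 211701600/6241 = 33921.10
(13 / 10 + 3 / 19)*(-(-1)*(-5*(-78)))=10803/19 = 568.58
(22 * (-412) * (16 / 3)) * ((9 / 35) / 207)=-145024/2415 = -60.05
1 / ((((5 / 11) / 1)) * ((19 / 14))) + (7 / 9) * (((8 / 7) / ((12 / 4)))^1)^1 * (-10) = -3442/2565 = -1.34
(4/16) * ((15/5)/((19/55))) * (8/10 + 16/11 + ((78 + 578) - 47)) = 100857/76 = 1327.07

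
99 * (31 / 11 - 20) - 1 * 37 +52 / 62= -1737.16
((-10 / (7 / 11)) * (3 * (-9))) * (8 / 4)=5940/7 = 848.57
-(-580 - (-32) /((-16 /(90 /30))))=586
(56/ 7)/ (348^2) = 1/15138 = 0.00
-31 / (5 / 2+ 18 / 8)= -124/19 = -6.53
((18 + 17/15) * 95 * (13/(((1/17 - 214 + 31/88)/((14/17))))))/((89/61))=-108723472/1741107 = -62.45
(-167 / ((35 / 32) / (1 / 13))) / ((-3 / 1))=5344/1365 = 3.92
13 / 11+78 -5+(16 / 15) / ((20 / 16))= 61904/825 = 75.04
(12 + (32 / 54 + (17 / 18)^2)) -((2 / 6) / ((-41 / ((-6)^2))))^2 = 7297633/544644 = 13.40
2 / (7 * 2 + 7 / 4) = 8/63 = 0.13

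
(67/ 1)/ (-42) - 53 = -2293/42 = -54.60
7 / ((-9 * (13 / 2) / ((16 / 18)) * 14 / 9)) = -8/117 = -0.07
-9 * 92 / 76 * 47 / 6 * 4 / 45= -2162/285 = -7.59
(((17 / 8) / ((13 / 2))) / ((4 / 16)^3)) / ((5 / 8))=2176/65 = 33.48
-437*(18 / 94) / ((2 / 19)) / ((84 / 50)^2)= -5189375/18424 = -281.66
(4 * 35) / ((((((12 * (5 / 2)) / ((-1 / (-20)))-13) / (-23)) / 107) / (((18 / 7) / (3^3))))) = -98440/1761 = -55.90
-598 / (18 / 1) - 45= -704/9 = -78.22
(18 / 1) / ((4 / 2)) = 9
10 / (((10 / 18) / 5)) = 90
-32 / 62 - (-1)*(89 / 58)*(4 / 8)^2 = -953/7192 = -0.13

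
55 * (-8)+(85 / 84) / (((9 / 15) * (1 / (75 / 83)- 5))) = -10802945/24528 = -440.43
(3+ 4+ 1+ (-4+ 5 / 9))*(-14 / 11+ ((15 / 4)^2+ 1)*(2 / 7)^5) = -9429836/1663893 = -5.67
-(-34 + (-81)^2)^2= -42601729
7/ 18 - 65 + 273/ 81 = -3307/54 = -61.24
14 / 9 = 1.56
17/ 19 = 0.89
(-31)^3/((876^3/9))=-29791/74691264 = 0.00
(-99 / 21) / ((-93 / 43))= 473/217 = 2.18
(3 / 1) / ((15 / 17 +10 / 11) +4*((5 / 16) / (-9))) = 1.82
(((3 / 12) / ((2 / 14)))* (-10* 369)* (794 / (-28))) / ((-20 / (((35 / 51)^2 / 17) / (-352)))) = 19939325/27670016 = 0.72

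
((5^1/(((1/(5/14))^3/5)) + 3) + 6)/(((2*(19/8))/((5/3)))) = 139105/39102 = 3.56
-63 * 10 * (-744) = 468720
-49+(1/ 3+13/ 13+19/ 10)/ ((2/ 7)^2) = -1127/120 = -9.39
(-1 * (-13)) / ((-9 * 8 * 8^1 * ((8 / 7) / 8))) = -91/576 = -0.16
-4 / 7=-0.57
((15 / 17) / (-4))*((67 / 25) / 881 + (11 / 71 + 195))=-915549471/21267340 = -43.05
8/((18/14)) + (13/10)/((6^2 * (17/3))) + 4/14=279073/42840 = 6.51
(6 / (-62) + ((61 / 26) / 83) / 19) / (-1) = 121115/1271062 = 0.10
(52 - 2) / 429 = 50/429 = 0.12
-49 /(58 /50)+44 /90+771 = 951668/1305 = 729.25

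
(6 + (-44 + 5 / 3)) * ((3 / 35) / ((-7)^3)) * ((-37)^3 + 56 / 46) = -126984019/276115 = -459.90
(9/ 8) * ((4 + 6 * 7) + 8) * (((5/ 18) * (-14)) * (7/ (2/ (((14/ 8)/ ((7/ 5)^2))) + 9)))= -165375/1124 = -147.13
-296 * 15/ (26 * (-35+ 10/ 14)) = 259/52 = 4.98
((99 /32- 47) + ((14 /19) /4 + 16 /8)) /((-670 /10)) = 25367/40736 = 0.62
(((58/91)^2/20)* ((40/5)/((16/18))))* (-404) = -3057876/41405 = -73.85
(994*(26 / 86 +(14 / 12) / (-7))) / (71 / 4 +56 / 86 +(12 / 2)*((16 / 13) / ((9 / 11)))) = 904540/183979 = 4.92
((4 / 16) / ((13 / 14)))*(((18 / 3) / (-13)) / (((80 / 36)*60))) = -63/67600 = 0.00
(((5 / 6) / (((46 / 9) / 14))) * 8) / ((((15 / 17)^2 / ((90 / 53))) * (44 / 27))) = 327726/13409 = 24.44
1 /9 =0.11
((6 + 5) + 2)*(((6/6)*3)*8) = 312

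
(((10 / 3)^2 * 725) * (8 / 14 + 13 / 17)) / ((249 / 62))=238235000/88893 = 2680.02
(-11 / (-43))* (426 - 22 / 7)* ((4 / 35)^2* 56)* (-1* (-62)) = 51679232/10535 = 4905.48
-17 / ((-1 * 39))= 17/39 = 0.44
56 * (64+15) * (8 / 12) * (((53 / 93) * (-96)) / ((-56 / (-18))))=-1607808/31 = -51864.77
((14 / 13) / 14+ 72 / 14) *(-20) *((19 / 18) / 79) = -90250/64701 = -1.39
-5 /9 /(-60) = 1/108 = 0.01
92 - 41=51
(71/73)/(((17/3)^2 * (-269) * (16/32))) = -1278/5675093 = 0.00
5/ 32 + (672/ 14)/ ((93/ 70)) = 35995/992 = 36.29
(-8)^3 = -512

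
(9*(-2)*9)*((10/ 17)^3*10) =-1620000/4913 = -329.74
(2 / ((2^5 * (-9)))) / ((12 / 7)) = -7/1728 = 0.00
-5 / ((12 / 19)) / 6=-95/72 = -1.32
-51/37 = -1.38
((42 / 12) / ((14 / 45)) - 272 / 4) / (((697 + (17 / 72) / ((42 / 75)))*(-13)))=57204/9139013 = 0.01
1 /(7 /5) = 0.71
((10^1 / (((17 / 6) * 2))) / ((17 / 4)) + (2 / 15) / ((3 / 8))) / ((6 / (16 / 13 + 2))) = 70168/169065 = 0.42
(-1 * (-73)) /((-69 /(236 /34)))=-8614/1173 = -7.34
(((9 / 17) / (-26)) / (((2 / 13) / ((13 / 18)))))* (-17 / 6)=0.27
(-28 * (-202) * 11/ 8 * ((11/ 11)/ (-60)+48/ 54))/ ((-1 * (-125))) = 1220989/22500 = 54.27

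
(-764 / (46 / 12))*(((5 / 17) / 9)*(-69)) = 7640/17 = 449.41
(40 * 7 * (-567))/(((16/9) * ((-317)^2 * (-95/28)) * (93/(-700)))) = -116688600/59188021 = -1.97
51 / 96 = 17/32 = 0.53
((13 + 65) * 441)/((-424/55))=-945945/212 = -4462.00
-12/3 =-4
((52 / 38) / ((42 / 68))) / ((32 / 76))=221/42 = 5.26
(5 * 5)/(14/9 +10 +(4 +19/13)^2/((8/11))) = 304200/639667 = 0.48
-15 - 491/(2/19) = -9359/2 = -4679.50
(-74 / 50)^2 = 1369/625 = 2.19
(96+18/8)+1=397/4 = 99.25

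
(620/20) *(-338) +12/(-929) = -9734074/929 = -10478.01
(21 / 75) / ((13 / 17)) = 119/325 = 0.37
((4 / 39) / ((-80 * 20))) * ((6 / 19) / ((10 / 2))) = -1/247000 = 0.00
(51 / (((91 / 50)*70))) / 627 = 85/133133 = 0.00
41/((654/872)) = 164/3 = 54.67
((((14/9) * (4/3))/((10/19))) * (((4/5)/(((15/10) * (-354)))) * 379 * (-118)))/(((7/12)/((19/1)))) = 17512832/2025 = 8648.31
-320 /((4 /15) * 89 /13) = -15600/89 = -175.28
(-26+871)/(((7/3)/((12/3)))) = 10140/7 = 1448.57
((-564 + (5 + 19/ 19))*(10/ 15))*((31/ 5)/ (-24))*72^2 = 2490912/5 = 498182.40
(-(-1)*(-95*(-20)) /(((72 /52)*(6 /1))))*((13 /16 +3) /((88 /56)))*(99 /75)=105469/144 = 732.42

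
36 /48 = 3/4 = 0.75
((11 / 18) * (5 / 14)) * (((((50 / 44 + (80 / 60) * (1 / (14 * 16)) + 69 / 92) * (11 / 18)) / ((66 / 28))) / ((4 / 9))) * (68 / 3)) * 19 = 5647655/54432 = 103.76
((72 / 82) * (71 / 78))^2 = 181476/284089 = 0.64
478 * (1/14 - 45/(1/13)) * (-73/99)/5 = 142873483/3465 = 41233.33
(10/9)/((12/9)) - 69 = -409/6 = -68.17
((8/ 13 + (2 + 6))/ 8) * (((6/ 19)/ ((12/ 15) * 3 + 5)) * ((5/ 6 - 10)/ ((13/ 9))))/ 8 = -0.04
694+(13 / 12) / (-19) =158219/228 = 693.94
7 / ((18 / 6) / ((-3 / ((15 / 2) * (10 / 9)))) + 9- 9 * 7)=-21/187 = -0.11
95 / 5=19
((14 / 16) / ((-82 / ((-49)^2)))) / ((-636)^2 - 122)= -16807/265269344 = 0.00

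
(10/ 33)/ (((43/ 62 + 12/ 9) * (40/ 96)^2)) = 17856/20735 = 0.86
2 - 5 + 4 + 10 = 11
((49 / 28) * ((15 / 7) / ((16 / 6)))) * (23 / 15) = 69/32 = 2.16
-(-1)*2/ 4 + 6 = 13/2 = 6.50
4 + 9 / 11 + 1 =64/11 = 5.82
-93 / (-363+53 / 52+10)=1612/6101 = 0.26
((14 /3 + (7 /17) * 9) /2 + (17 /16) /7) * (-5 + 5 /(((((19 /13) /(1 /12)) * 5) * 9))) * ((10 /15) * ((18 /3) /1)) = -253910413/2930256 = -86.65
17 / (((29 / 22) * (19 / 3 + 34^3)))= 102/310909 = 0.00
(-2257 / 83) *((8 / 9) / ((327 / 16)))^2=-36978688/718883667 = -0.05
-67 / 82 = -0.82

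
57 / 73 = 0.78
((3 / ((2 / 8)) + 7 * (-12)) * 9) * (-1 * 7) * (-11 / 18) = -2772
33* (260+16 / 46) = 197604/23 = 8591.48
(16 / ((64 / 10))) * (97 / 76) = 3.19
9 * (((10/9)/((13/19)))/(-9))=-190/117 = -1.62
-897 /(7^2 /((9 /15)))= -2691/245 = -10.98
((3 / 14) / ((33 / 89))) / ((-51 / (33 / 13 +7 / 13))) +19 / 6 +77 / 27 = 5498485/918918 = 5.98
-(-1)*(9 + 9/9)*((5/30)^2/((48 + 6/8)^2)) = 8/68445 = 0.00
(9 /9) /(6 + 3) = 1/9 = 0.11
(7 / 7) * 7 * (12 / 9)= 28/3 = 9.33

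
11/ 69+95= 6566/69 = 95.16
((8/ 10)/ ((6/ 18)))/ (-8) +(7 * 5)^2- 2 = 1222.70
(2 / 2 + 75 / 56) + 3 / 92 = 3055/1288 = 2.37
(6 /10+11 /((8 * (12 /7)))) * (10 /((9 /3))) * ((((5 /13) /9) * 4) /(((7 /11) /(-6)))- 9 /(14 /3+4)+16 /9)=-961717/235872 = -4.08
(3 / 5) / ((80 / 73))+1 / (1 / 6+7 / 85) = 231813/50800 = 4.56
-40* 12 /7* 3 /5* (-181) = 52128/7 = 7446.86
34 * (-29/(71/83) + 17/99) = -8060924/7029 = -1146.81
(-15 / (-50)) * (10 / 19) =3/19 = 0.16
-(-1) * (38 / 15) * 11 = 27.87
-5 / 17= -0.29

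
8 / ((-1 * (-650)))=4/325 = 0.01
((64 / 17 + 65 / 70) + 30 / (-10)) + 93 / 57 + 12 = 69299/4522 = 15.32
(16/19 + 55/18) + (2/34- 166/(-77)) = 2736355/447678 = 6.11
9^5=59049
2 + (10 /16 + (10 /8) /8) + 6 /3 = 153/32 = 4.78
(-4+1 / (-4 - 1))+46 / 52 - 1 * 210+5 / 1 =-27081/130 = -208.32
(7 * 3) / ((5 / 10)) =42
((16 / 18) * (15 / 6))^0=1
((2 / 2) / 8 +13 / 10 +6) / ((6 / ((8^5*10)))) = 405504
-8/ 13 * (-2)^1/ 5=16/65 = 0.25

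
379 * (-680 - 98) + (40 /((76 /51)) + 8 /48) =-33611189/114 = -294834.99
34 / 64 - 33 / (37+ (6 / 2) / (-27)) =-0.36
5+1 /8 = 41/8 = 5.12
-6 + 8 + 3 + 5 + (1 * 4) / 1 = 14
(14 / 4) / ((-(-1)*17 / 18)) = 63/17 = 3.71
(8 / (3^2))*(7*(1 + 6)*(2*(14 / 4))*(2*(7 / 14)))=2744/9 = 304.89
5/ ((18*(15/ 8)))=0.15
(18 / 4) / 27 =1/6 = 0.17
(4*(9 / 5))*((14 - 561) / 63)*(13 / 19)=-28444/665 = -42.77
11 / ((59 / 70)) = 770/59 = 13.05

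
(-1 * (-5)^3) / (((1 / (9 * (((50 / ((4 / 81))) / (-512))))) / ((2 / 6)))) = -759375/1024 = -741.58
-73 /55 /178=-73/9790 = -0.01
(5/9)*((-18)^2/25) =36/5 = 7.20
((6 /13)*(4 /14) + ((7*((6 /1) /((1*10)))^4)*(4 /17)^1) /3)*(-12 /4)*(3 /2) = -883332/966875 = -0.91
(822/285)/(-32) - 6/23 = -12271/34960 = -0.35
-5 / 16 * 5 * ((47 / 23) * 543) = -638025/368 = -1733.76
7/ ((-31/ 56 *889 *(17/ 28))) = -1568/66929 = -0.02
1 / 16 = 0.06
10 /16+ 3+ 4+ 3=85/8 = 10.62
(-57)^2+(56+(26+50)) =3381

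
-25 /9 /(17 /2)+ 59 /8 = 8627/1224 = 7.05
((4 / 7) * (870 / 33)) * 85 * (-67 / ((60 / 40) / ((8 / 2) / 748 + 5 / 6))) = -365672600/7623 = -47969.64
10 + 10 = 20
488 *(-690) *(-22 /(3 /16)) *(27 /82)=533364480/41 = 13008889.76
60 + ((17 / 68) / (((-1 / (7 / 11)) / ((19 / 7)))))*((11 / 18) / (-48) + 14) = 2051345/38016 = 53.96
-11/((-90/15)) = 11/6 = 1.83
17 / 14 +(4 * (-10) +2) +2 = -487/14 = -34.79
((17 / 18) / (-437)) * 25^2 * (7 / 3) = -74375/23598 = -3.15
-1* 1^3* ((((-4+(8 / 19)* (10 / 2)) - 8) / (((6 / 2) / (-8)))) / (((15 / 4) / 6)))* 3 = -12032/95 = -126.65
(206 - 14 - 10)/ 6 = 91/3 = 30.33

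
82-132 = -50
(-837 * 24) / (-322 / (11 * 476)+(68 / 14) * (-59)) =17530128/250135 = 70.08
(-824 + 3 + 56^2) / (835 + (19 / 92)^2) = 19594160/7067801 = 2.77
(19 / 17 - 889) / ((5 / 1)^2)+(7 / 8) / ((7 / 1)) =-120327/3400 = -35.39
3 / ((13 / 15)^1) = 45/13 = 3.46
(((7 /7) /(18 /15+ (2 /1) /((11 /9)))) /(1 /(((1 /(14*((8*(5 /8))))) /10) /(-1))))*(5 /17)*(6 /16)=-11/198016 = 0.00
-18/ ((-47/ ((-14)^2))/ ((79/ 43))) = 137.91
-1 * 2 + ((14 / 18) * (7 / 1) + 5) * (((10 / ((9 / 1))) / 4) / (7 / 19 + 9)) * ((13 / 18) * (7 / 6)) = -2707973/1557144 = -1.74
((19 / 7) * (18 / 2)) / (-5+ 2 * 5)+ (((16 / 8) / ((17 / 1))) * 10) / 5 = 3047/595 = 5.12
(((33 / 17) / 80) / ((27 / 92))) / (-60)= -253/183600 = 0.00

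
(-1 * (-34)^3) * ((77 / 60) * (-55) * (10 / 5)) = -16645244/3 = -5548414.67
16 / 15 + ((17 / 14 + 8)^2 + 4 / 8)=254221/2940 = 86.47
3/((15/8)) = 8/5 = 1.60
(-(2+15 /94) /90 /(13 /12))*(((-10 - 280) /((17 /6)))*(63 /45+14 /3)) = 164836/11985 = 13.75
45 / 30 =1.50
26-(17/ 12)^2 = 3455/144 = 23.99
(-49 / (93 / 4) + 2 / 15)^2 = 3.90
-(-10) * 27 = 270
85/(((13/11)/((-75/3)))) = -23375/13 = -1798.08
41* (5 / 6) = 205/6 = 34.17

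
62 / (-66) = -31/33 = -0.94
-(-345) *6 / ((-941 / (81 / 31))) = -167670/29171 = -5.75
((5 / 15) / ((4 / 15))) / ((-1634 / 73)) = -365/6536 = -0.06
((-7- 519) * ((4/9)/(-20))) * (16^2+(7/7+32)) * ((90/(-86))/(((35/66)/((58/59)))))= -581909592/88795 = -6553.40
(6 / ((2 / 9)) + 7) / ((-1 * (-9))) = 34/9 = 3.78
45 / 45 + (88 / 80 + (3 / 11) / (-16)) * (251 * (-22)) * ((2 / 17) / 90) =-208603/30600 = -6.82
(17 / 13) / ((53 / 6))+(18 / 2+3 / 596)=3758655/410644 = 9.15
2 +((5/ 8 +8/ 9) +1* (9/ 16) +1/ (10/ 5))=659/144 = 4.58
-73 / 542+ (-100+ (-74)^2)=2913719/542 = 5375.87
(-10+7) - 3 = -6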